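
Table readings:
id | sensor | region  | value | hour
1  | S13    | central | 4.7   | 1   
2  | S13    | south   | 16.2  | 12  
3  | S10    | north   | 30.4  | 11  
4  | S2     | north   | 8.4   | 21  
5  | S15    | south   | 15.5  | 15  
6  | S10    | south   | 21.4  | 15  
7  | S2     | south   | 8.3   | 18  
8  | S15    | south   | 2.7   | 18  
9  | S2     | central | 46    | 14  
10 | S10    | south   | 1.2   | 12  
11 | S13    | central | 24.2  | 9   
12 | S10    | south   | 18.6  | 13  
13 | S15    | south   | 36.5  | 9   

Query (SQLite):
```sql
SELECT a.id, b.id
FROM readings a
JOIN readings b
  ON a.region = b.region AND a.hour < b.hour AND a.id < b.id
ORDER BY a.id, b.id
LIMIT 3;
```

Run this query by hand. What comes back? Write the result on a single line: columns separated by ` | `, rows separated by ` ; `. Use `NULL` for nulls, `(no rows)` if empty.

Pairs (a,b) with same region, a.hour < b.hour, a.id < b.id.
region groups: central:{1,9,11} north:{3,4} south:{2,5,6,7,8,10,12,13}
Ordered by (a.id, b.id); first 3.

1 | 9 ; 1 | 11 ; 2 | 5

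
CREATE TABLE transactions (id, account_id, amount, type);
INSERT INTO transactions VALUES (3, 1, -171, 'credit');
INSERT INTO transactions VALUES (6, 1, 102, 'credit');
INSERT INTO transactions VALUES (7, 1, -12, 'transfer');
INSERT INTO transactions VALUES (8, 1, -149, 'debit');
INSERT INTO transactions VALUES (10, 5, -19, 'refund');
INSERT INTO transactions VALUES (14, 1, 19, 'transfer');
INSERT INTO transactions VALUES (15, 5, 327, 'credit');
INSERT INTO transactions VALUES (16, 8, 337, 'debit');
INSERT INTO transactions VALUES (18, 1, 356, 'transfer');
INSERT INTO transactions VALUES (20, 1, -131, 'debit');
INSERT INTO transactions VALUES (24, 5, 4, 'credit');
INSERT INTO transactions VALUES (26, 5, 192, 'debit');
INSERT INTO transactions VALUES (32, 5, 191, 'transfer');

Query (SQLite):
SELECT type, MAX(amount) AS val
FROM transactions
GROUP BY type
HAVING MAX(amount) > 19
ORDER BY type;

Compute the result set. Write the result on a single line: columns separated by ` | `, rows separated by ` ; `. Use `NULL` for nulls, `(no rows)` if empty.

Partition transactions by type; compute MAX(amount) within each group.
HAVING: keep groups where MAX(amount) > 19.
  credit: ids {3, 6, 15, 24} → MAX(amount)=327
  debit: ids {8, 16, 20, 26} → MAX(amount)=337
  refund: ids {10} → MAX(amount)=-19
  transfer: ids {7, 14, 18, 32} → MAX(amount)=356

credit | 327 ; debit | 337 ; transfer | 356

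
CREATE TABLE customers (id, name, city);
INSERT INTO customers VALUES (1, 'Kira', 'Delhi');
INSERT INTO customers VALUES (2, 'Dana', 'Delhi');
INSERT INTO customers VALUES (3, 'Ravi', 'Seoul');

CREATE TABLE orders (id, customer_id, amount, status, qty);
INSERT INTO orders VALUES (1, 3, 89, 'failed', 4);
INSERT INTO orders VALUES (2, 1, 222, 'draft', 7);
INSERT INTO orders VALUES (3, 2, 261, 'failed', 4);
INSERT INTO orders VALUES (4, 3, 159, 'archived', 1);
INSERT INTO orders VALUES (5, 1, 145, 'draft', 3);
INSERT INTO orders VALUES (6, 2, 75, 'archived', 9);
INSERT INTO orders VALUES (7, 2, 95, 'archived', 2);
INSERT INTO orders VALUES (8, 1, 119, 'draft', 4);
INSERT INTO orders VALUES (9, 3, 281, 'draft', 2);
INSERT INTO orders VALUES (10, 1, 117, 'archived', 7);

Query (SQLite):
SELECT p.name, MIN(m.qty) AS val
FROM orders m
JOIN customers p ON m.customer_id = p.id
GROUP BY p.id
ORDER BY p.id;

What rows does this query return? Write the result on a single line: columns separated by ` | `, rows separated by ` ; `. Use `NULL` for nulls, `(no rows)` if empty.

Join each orders row to its customers via customer_id.
Group joined rows by customers.id; compute MIN(m.qty) per group.
  1: ids {2, 5, 8, 10} → MIN(m.qty)=3
  2: ids {3, 6, 7} → MIN(m.qty)=2
  3: ids {1, 4, 9} → MIN(m.qty)=1

Kira | 3 ; Dana | 2 ; Ravi | 1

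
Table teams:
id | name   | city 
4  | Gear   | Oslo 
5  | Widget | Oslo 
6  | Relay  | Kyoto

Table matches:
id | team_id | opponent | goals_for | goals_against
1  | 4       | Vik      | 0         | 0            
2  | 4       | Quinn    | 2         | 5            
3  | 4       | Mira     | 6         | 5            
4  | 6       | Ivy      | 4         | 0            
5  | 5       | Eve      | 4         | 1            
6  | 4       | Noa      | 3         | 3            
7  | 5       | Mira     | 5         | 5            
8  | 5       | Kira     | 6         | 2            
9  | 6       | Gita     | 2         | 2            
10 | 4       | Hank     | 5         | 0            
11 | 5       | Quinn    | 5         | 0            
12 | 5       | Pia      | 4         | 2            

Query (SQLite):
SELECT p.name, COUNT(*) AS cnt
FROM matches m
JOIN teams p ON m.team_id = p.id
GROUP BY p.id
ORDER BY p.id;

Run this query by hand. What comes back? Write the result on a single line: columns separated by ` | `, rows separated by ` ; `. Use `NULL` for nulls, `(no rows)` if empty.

Gear | 5 ; Widget | 5 ; Relay | 2

Join each matches row to its teams via team_id.
Group joined rows by teams.id; compute COUNT(*) per group.
  4: ids {1, 2, 3, 6, 10} → COUNT(*)=5
  5: ids {5, 7, 8, 11, 12} → COUNT(*)=5
  6: ids {4, 9} → COUNT(*)=2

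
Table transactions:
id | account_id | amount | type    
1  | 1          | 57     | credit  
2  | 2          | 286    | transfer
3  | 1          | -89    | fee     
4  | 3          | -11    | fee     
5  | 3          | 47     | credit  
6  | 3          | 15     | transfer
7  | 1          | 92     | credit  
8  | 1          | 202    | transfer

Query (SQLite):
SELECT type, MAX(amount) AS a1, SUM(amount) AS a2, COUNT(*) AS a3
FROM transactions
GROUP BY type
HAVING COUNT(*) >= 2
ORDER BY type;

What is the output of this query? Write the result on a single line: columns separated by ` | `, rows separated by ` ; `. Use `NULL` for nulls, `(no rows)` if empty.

credit | 92 | 196 | 3 ; fee | -11 | -100 | 2 ; transfer | 286 | 503 | 3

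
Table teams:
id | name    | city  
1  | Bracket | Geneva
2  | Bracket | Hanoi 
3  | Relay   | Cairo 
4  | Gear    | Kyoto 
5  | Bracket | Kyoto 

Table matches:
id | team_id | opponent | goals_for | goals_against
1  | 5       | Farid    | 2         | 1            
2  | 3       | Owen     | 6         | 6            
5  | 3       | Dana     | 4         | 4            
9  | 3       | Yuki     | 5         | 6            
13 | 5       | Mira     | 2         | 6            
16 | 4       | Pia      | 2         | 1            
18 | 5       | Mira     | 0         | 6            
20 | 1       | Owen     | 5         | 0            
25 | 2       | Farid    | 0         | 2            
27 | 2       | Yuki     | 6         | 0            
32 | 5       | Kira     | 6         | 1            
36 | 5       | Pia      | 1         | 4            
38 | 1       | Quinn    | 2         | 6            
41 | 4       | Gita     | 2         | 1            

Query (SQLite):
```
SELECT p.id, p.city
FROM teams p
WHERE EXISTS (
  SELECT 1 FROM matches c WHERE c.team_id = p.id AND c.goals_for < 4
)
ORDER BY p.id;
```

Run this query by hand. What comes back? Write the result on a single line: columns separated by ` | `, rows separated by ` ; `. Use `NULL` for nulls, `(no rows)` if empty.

1 | Geneva ; 2 | Hanoi ; 4 | Kyoto ; 5 | Kyoto

For each teams row, check whether any matches with matching team_id has goals_for < 4.
Keep rows where that is true.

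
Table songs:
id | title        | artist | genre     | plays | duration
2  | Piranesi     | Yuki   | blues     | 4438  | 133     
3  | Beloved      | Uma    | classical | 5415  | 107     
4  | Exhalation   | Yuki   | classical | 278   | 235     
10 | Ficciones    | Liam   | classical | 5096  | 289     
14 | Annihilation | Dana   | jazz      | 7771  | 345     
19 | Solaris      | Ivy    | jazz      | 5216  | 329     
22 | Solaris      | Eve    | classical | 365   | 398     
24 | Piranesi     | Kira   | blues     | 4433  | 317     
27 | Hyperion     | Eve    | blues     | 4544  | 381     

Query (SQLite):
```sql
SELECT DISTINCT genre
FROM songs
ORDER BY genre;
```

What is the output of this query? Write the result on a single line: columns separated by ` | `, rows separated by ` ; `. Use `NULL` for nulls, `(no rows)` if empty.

blues ; classical ; jazz

Collect distinct genre values from songs.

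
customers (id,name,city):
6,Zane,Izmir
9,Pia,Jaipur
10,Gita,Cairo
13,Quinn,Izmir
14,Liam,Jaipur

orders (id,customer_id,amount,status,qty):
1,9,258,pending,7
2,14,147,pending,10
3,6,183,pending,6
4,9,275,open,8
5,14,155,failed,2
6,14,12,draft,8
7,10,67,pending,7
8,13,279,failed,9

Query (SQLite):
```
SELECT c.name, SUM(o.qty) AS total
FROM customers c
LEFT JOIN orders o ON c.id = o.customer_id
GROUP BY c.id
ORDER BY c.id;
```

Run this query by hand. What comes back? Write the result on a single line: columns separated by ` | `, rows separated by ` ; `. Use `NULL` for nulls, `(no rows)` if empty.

LEFT JOIN keeps every customers row; unmatched ones get NULL for orders columns.
Group by customers.id and compute SUM(o.qty). SUM over an all-NULL group is NULL.
  6: ids {3} → SUM(o.qty)=6
  9: ids {1, 4} → SUM(o.qty)=15
  10: ids {7} → SUM(o.qty)=7
  13: ids {8} → SUM(o.qty)=9
  14: ids {2, 5, 6} → SUM(o.qty)=20

Zane | 6 ; Pia | 15 ; Gita | 7 ; Quinn | 9 ; Liam | 20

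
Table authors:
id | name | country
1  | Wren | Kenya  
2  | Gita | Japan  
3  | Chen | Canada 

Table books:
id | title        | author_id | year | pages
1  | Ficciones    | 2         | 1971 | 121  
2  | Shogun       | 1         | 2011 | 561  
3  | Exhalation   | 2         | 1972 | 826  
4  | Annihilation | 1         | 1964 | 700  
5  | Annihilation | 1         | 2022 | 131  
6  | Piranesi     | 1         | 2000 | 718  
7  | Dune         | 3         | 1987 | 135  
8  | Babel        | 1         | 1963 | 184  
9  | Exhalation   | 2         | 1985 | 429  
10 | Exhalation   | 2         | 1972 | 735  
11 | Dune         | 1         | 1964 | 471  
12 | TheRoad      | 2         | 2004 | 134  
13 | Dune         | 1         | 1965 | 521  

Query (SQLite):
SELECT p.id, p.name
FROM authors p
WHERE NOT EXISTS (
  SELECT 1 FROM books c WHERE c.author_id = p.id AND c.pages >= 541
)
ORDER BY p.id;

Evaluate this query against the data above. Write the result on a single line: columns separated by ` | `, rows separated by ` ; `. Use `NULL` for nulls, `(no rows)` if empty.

For each authors row, check whether any books with matching author_id has pages >= 541.
Keep rows where that is false.

3 | Chen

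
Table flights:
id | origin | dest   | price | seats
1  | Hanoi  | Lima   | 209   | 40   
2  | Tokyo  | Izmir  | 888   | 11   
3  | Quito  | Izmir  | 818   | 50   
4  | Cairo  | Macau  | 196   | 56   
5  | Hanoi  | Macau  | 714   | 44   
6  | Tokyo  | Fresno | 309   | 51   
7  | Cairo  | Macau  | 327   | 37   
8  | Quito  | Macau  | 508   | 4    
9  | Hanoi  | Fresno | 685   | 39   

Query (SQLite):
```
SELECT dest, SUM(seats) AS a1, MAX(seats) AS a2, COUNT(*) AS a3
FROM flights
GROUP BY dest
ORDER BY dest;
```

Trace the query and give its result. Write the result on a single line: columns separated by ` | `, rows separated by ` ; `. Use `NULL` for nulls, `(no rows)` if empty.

Fresno | 90 | 51 | 2 ; Izmir | 61 | 50 | 2 ; Lima | 40 | 40 | 1 ; Macau | 141 | 56 | 4

Group flights by dest.
Per group compute: SUM(seats), MAX(seats), COUNT(*).
  Fresno: ids {6, 9} → SUM(seats)=90, MAX(seats)=51, COUNT(*)=2
  Izmir: ids {2, 3} → SUM(seats)=61, MAX(seats)=50, COUNT(*)=2
  Lima: ids {1} → SUM(seats)=40, MAX(seats)=40, COUNT(*)=1
  Macau: ids {4, 5, 7, 8} → SUM(seats)=141, MAX(seats)=56, COUNT(*)=4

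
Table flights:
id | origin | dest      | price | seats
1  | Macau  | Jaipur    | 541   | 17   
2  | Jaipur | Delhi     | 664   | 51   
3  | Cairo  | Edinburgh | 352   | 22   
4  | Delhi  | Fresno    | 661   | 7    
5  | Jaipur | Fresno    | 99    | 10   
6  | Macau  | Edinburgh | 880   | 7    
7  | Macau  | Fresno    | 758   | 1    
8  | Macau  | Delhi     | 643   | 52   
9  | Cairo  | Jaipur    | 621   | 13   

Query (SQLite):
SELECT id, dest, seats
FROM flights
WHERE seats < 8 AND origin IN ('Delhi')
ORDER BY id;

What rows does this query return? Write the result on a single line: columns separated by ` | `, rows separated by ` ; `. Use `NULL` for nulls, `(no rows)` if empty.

4 | Fresno | 7

seats < 8: ids {4, 6, 7}
origin IN ('Delhi'): ids {4}
Combine with AND.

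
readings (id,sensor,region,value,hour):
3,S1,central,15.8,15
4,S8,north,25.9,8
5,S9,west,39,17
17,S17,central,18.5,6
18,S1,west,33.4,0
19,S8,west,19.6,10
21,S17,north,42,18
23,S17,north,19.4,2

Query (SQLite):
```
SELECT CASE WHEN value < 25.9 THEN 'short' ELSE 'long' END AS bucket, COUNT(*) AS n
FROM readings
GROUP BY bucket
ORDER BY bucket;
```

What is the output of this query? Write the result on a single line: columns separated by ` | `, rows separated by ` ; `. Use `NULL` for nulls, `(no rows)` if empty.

Bucket rows by value < 25.9 → 'short' else 'long'; count each bucket.

long | 4 ; short | 4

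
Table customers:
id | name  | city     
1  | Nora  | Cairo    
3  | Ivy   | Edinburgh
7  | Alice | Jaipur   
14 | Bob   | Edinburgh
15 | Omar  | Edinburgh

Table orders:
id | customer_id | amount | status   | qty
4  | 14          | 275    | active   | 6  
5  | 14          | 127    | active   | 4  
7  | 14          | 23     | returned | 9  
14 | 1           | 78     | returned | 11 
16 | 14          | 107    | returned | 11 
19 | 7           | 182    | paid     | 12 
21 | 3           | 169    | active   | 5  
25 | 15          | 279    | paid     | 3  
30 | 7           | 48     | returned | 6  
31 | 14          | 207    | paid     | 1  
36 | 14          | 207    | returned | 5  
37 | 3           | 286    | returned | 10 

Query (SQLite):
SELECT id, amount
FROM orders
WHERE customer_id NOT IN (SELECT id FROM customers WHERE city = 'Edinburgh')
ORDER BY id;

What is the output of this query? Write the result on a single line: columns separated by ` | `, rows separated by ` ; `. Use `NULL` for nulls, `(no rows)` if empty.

14 | 78 ; 19 | 182 ; 30 | 48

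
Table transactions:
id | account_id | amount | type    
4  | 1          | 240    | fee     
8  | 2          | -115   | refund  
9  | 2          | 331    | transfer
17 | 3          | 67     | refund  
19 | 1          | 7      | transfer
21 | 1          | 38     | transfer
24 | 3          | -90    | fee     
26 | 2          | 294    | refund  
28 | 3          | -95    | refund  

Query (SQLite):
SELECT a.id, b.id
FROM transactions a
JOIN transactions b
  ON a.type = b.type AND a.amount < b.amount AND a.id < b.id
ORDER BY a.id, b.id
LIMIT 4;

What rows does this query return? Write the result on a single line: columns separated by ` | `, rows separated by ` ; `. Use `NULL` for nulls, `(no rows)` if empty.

Pairs (a,b) with same type, a.amount < b.amount, a.id < b.id.
type groups: fee:{4,24} refund:{8,17,26,28} transfer:{9,19,21}
Ordered by (a.id, b.id); first 4.

8 | 17 ; 8 | 26 ; 8 | 28 ; 17 | 26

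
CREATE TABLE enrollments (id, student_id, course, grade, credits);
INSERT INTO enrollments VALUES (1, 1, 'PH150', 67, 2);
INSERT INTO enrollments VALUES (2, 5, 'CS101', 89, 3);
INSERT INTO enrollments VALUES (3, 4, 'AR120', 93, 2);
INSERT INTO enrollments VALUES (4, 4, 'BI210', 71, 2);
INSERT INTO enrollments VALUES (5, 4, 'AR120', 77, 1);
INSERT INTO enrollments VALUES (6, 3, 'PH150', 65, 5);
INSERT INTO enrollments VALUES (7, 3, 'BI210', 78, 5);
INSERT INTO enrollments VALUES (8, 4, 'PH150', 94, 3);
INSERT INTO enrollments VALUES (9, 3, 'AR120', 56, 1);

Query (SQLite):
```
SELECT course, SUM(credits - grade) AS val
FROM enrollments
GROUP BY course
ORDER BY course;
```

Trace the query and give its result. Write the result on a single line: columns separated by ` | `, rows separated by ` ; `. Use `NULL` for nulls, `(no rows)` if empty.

AR120 | -222 ; BI210 | -142 ; CS101 | -86 ; PH150 | -216

For each row compute credits - grade.
Group by course; take SUM of the expression per group.
  AR120: ids {3, 5, 9} → SUM(credits - grade)=-222
  BI210: ids {4, 7} → SUM(credits - grade)=-142
  CS101: ids {2} → SUM(credits - grade)=-86
  PH150: ids {1, 6, 8} → SUM(credits - grade)=-216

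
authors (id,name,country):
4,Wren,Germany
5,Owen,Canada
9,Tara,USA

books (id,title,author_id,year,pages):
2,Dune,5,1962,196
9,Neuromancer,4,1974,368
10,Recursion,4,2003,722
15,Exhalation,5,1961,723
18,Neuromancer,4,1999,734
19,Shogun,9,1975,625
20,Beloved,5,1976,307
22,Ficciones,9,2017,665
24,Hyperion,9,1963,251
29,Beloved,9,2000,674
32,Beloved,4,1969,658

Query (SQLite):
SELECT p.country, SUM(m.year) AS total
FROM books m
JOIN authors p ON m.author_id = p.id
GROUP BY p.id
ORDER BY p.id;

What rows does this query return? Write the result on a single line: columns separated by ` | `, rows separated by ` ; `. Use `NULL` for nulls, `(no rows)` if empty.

Germany | 7945 ; Canada | 5899 ; USA | 7955

Join each books row to its authors via author_id.
Group joined rows by authors.id; compute SUM(m.year) per group.
  4: ids {9, 10, 18, 32} → SUM(m.year)=7945
  5: ids {2, 15, 20} → SUM(m.year)=5899
  9: ids {19, 22, 24, 29} → SUM(m.year)=7955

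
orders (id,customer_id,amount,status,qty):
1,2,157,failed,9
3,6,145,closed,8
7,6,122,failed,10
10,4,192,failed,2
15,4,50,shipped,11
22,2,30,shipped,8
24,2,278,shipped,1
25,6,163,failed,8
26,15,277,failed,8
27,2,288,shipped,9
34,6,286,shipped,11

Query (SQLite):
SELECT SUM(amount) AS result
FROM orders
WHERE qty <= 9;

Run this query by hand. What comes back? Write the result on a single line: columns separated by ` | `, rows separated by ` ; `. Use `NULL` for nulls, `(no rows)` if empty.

1530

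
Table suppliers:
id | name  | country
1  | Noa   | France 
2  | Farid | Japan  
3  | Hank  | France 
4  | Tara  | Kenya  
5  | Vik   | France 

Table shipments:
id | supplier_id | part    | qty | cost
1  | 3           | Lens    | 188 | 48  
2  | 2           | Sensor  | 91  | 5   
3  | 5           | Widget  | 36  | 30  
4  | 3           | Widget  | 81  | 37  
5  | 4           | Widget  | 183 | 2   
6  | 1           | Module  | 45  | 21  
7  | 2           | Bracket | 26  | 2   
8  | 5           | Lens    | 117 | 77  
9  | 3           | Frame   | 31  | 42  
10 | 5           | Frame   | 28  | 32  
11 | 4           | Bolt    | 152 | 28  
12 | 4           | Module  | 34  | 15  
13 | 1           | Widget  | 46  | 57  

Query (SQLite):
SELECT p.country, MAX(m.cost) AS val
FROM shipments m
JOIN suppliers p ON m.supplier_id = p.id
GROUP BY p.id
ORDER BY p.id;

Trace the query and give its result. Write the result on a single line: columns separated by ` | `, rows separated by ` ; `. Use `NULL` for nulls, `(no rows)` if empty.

France | 57 ; Japan | 5 ; France | 48 ; Kenya | 28 ; France | 77

Join each shipments row to its suppliers via supplier_id.
Group joined rows by suppliers.id; compute MAX(m.cost) per group.
  1: ids {6, 13} → MAX(m.cost)=57
  2: ids {2, 7} → MAX(m.cost)=5
  3: ids {1, 4, 9} → MAX(m.cost)=48
  4: ids {5, 11, 12} → MAX(m.cost)=28
  5: ids {3, 8, 10} → MAX(m.cost)=77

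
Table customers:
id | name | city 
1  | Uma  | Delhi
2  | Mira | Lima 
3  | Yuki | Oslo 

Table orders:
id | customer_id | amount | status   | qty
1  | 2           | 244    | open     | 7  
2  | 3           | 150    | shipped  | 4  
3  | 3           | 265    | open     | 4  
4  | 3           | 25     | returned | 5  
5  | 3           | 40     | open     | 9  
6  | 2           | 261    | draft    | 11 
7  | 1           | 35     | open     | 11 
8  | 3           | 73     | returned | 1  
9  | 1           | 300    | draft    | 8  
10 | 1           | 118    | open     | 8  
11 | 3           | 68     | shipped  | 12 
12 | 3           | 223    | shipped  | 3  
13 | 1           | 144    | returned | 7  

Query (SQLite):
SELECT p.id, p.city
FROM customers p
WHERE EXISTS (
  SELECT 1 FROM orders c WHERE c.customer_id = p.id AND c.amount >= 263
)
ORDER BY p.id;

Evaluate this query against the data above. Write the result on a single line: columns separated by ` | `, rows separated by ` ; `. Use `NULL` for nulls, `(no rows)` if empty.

1 | Delhi ; 3 | Oslo

For each customers row, check whether any orders with matching customer_id has amount >= 263.
Keep rows where that is true.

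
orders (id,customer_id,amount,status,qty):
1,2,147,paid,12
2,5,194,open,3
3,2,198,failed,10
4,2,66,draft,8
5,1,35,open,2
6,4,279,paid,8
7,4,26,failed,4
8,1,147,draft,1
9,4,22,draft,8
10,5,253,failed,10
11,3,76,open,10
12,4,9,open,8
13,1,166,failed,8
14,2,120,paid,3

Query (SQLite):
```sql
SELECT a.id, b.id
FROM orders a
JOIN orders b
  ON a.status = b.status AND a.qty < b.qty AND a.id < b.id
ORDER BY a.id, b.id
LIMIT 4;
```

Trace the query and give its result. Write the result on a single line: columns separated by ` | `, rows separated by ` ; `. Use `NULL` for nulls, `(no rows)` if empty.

Pairs (a,b) with same status, a.qty < b.qty, a.id < b.id.
status groups: draft:{4,8,9} failed:{3,7,10,13} open:{2,5,11,12} paid:{1,6,14}
Ordered by (a.id, b.id); first 4.

2 | 11 ; 2 | 12 ; 5 | 11 ; 5 | 12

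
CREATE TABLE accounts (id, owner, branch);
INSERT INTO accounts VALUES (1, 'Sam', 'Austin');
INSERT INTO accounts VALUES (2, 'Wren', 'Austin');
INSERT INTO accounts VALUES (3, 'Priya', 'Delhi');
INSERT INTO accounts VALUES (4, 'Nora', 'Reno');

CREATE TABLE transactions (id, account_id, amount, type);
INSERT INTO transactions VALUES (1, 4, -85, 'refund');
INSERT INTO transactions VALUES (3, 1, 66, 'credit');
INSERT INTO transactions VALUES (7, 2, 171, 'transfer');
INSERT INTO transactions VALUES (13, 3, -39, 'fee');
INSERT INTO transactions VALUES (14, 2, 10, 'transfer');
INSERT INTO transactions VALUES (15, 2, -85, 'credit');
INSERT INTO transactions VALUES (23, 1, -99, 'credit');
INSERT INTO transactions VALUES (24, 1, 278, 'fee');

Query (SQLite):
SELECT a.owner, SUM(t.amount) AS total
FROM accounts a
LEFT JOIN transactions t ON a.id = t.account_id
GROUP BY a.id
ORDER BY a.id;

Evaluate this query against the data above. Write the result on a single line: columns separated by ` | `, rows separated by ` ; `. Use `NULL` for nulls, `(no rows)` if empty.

Sam | 245 ; Wren | 96 ; Priya | -39 ; Nora | -85

LEFT JOIN keeps every accounts row; unmatched ones get NULL for transactions columns.
Group by accounts.id and compute SUM(t.amount). SUM over an all-NULL group is NULL.
  1: ids {3, 23, 24} → SUM(t.amount)=245
  2: ids {7, 14, 15} → SUM(t.amount)=96
  3: ids {13} → SUM(t.amount)=-39
  4: ids {1} → SUM(t.amount)=-85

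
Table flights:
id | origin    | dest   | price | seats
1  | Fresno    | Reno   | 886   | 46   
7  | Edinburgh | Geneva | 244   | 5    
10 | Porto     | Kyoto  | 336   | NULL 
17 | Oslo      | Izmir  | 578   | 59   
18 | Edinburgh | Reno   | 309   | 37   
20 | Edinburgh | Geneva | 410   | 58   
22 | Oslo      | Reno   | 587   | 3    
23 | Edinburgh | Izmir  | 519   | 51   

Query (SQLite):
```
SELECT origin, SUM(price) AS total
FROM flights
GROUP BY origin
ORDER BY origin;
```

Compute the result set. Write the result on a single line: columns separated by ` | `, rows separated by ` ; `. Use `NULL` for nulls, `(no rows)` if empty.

Edinburgh | 1482 ; Fresno | 886 ; Oslo | 1165 ; Porto | 336

Partition flights by origin; compute SUM(price) within each group.
  Edinburgh: ids {7, 18, 20, 23} → SUM(price)=1482
  Fresno: ids {1} → SUM(price)=886
  Oslo: ids {17, 22} → SUM(price)=1165
  Porto: ids {10} → SUM(price)=336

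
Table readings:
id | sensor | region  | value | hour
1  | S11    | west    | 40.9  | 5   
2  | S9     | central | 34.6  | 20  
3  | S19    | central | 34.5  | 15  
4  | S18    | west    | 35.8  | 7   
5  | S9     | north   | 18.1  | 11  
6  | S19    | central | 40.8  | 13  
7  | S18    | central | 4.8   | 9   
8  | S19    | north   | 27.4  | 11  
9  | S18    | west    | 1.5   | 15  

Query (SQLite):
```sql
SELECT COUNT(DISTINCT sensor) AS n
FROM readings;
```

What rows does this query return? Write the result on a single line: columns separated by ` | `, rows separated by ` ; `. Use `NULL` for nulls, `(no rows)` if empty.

4

Count distinct non-NULL sensor values.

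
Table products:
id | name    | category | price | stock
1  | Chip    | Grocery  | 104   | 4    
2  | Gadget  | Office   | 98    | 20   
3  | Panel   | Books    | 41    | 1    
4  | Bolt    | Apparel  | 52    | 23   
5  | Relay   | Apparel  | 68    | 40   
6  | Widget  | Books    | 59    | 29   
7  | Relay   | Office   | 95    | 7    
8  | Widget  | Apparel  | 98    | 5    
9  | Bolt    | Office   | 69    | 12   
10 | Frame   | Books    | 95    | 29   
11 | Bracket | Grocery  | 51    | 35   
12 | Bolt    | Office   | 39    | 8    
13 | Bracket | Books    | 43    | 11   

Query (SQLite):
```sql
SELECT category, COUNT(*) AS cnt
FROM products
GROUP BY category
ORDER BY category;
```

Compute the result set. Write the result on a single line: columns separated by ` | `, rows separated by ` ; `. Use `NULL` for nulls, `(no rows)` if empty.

Apparel | 3 ; Books | 4 ; Grocery | 2 ; Office | 4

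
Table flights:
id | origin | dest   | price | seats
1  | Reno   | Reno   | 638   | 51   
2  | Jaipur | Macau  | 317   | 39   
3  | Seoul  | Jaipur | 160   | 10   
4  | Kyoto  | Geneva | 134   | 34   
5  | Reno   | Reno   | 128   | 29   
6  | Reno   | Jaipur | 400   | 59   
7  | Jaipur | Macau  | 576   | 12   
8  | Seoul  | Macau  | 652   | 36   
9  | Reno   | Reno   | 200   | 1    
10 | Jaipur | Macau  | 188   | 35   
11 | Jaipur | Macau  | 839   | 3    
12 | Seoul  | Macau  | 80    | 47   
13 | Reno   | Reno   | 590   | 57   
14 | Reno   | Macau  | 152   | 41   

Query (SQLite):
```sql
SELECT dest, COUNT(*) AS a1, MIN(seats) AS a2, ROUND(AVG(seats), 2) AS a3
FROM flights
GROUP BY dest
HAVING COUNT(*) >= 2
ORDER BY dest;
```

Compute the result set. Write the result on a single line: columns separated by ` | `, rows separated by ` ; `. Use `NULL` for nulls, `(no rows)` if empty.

Jaipur | 2 | 10 | 34.5 ; Macau | 7 | 3 | 30.43 ; Reno | 4 | 1 | 34.5

Group flights by dest.
Per group compute: COUNT(*), MIN(seats), ROUND(AVG(seats), 2).
HAVING: drop groups with fewer than 2 rows.
  Geneva: ids {4} → COUNT(*)=1, MIN(seats)=34, ROUND(AVG(seats), 2)=34
  Jaipur: ids {3, 6} → COUNT(*)=2, MIN(seats)=10, ROUND(AVG(seats), 2)=34.5
  Macau: ids {2, 7, 8, 10, 11, 12, 14} → COUNT(*)=7, MIN(seats)=3, ROUND(AVG(seats), 2)=30.43
  Reno: ids {1, 5, 9, 13} → COUNT(*)=4, MIN(seats)=1, ROUND(AVG(seats), 2)=34.5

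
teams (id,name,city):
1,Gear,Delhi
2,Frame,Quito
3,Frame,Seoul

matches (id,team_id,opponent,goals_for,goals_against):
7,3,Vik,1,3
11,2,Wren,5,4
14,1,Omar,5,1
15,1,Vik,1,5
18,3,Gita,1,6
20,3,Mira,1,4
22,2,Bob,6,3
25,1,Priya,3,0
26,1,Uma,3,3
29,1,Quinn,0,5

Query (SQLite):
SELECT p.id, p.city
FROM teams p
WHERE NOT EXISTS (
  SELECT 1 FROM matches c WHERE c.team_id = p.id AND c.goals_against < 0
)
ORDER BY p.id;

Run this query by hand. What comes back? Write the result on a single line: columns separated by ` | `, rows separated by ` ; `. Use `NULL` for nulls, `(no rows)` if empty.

For each teams row, check whether any matches with matching team_id has goals_against < 0.
Keep rows where that is false.

1 | Delhi ; 2 | Quito ; 3 | Seoul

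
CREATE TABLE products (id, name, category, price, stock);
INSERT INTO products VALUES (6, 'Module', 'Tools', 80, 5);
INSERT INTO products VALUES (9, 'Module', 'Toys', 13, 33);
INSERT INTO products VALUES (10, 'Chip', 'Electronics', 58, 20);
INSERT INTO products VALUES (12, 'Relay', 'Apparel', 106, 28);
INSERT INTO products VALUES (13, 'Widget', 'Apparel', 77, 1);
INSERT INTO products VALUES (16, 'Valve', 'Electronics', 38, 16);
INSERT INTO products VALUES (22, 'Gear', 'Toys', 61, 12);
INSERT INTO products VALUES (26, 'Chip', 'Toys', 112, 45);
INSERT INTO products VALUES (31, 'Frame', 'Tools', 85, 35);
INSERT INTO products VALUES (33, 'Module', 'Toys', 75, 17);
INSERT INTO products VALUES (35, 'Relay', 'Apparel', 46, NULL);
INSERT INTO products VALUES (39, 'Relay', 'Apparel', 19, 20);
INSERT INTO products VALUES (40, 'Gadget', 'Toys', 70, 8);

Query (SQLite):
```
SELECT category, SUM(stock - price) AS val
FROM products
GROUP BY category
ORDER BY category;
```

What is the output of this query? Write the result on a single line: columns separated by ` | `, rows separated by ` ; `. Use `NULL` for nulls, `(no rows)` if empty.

For each row compute stock - price.
Group by category; take SUM of the expression per group.
  Apparel: ids {12, 13, 35, 39} → SUM(stock - price)=-153
  Electronics: ids {10, 16} → SUM(stock - price)=-60
  Tools: ids {6, 31} → SUM(stock - price)=-125
  Toys: ids {9, 22, 26, 33, 40} → SUM(stock - price)=-216

Apparel | -153 ; Electronics | -60 ; Tools | -125 ; Toys | -216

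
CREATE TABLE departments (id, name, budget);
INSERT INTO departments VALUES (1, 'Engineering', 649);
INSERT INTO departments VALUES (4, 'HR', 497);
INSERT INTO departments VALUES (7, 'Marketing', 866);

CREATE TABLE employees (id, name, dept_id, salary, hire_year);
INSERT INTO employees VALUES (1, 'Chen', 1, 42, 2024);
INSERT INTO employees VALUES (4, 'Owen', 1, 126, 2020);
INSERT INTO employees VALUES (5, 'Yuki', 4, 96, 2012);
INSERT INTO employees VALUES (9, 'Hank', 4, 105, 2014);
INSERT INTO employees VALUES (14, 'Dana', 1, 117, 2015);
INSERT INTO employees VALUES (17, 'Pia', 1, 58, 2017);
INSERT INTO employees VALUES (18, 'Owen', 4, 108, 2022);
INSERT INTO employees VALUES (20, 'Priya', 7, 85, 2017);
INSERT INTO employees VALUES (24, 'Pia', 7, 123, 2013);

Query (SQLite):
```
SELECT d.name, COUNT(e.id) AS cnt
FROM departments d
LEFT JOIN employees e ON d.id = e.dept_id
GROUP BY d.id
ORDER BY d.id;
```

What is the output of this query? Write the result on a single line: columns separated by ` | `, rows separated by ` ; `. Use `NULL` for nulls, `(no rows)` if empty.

LEFT JOIN keeps every departments row; unmatched ones get NULL for employees columns.
Group by departments.id and compute COUNT(e.id). COUNT(col) of an all-NULL group is 0.
  1: ids {1, 4, 14, 17} → COUNT(e.id)=4
  4: ids {5, 9, 18} → COUNT(e.id)=3
  7: ids {20, 24} → COUNT(e.id)=2

Engineering | 4 ; HR | 3 ; Marketing | 2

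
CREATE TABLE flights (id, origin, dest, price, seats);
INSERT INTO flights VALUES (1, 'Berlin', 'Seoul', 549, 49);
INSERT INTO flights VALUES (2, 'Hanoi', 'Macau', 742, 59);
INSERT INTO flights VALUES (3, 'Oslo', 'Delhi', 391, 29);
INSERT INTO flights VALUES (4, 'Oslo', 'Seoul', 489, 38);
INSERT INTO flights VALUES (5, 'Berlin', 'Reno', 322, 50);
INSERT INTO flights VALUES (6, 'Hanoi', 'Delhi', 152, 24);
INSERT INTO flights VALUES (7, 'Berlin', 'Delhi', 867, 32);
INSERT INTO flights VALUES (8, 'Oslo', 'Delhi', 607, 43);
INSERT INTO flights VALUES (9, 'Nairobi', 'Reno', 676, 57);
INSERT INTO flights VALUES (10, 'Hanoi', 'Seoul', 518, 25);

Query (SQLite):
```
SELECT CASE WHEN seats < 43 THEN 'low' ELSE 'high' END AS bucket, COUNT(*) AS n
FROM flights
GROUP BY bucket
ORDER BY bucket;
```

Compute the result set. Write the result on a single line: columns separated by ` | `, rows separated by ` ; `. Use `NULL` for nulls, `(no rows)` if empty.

high | 5 ; low | 5

Bucket rows by seats < 43 → 'low' else 'high'; count each bucket.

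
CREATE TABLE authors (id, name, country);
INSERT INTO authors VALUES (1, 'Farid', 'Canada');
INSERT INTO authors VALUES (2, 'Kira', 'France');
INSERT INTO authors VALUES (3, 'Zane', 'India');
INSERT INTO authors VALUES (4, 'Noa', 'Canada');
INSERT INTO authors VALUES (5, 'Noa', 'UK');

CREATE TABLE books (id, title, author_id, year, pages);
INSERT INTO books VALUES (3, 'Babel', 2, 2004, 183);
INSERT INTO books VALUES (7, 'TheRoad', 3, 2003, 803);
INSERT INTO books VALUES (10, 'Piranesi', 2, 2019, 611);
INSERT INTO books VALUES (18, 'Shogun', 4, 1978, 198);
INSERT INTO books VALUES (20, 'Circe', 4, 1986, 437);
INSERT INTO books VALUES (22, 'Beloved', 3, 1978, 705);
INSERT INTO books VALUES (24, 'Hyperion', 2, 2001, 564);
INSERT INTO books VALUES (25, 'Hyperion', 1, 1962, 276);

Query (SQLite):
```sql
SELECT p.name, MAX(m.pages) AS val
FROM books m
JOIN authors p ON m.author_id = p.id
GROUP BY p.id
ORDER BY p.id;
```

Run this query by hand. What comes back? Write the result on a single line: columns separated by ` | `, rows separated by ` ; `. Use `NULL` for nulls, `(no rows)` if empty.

Farid | 276 ; Kira | 611 ; Zane | 803 ; Noa | 437

Join each books row to its authors via author_id.
Group joined rows by authors.id; compute MAX(m.pages) per group.
  1: ids {25} → MAX(m.pages)=276
  2: ids {3, 10, 24} → MAX(m.pages)=611
  3: ids {7, 22} → MAX(m.pages)=803
  4: ids {18, 20} → MAX(m.pages)=437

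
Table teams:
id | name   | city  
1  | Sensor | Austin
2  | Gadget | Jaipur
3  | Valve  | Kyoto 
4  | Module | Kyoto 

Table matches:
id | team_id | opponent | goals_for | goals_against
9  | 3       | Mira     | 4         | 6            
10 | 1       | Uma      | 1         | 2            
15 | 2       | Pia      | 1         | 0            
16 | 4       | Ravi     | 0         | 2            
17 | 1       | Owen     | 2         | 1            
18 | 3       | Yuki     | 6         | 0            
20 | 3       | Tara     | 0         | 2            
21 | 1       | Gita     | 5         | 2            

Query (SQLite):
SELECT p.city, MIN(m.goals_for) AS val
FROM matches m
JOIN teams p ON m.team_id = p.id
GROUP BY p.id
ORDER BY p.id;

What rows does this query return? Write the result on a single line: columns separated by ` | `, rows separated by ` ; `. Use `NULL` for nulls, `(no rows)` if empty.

Join each matches row to its teams via team_id.
Group joined rows by teams.id; compute MIN(m.goals_for) per group.
  1: ids {10, 17, 21} → MIN(m.goals_for)=1
  2: ids {15} → MIN(m.goals_for)=1
  3: ids {9, 18, 20} → MIN(m.goals_for)=0
  4: ids {16} → MIN(m.goals_for)=0

Austin | 1 ; Jaipur | 1 ; Kyoto | 0 ; Kyoto | 0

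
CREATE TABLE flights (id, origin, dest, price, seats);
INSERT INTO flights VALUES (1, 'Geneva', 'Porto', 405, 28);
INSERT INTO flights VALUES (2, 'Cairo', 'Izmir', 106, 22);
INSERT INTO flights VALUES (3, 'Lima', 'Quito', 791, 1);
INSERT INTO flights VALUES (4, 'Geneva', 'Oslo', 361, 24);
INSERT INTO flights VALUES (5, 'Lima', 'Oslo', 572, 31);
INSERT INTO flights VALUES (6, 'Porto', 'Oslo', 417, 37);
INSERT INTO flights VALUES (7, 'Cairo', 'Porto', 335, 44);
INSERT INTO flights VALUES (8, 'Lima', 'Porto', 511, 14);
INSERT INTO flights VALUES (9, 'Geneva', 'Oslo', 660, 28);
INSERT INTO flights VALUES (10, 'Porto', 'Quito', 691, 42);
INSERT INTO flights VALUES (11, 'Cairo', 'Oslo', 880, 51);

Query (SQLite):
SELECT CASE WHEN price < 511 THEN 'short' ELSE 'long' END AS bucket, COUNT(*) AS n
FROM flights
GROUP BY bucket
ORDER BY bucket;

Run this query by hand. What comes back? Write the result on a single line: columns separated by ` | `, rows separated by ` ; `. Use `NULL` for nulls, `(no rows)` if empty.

long | 6 ; short | 5

Bucket rows by price < 511 → 'short' else 'long'; count each bucket.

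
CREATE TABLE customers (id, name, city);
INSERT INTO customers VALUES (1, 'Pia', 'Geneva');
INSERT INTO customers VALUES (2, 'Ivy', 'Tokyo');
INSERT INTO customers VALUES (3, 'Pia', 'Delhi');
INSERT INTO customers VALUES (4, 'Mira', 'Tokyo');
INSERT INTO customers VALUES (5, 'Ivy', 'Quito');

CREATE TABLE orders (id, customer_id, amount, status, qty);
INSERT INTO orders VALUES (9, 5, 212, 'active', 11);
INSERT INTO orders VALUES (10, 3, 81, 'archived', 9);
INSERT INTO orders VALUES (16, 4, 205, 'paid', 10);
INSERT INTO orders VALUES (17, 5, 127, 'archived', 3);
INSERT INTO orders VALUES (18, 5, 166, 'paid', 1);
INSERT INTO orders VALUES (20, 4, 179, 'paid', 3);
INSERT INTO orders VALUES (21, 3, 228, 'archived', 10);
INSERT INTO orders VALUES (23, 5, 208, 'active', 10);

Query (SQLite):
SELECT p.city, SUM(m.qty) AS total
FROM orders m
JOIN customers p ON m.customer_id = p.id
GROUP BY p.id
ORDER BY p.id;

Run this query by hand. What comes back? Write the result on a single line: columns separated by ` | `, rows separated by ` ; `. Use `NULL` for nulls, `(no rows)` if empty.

Delhi | 19 ; Tokyo | 13 ; Quito | 25

Join each orders row to its customers via customer_id.
Group joined rows by customers.id; compute SUM(m.qty) per group.
  3: ids {10, 21} → SUM(m.qty)=19
  4: ids {16, 20} → SUM(m.qty)=13
  5: ids {9, 17, 18, 23} → SUM(m.qty)=25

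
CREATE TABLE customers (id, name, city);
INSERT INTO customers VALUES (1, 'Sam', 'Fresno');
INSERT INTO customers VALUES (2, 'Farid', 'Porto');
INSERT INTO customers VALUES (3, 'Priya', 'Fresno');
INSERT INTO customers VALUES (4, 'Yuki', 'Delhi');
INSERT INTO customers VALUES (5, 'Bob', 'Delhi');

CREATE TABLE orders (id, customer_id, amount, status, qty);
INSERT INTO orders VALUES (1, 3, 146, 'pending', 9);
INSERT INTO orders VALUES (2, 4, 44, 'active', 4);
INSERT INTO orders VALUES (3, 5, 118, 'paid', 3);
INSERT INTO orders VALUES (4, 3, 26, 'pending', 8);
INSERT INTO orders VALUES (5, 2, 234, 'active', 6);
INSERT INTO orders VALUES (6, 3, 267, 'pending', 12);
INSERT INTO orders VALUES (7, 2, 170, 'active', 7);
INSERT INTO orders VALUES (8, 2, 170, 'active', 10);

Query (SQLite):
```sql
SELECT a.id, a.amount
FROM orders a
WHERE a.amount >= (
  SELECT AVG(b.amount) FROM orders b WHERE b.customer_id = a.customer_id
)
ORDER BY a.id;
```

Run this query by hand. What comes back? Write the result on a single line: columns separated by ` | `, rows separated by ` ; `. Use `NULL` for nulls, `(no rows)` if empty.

For each orders row a, compute AVG(amount) over rows sharing a.customer_id.
Keep row a if a.amount >= that per-group AVG.
  customer_id=2: AVG(amount) = 191.333333
  customer_id=3: AVG(amount) = 146.333333
  customer_id=4: AVG(amount) = 44.0
  customer_id=5: AVG(amount) = 118.0

2 | 44 ; 3 | 118 ; 5 | 234 ; 6 | 267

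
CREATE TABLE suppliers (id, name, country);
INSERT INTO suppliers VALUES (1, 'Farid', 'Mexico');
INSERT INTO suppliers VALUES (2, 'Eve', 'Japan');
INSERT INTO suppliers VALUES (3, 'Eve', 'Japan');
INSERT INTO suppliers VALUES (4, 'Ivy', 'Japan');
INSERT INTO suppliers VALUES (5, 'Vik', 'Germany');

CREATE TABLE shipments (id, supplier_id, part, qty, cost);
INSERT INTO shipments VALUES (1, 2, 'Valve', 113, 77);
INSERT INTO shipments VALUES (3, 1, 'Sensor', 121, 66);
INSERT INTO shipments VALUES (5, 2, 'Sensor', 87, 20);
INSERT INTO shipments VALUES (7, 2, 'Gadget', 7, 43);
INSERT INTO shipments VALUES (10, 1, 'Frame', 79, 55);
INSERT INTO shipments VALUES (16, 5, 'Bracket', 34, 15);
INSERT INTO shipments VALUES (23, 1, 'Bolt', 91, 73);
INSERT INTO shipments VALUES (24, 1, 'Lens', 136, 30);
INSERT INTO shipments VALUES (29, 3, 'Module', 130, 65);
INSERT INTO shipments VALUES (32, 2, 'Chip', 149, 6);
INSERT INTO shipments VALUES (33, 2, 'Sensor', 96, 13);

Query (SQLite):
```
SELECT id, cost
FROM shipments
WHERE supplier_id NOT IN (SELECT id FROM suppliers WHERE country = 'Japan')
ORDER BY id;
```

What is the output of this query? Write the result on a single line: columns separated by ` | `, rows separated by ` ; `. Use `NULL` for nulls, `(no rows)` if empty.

3 | 66 ; 10 | 55 ; 16 | 15 ; 23 | 73 ; 24 | 30

Inner query: suppliers.id where country = 'Japan'.
Outer: keep shipments rows whose supplier_id is not in that set.
Inner query → {2, 3, 4}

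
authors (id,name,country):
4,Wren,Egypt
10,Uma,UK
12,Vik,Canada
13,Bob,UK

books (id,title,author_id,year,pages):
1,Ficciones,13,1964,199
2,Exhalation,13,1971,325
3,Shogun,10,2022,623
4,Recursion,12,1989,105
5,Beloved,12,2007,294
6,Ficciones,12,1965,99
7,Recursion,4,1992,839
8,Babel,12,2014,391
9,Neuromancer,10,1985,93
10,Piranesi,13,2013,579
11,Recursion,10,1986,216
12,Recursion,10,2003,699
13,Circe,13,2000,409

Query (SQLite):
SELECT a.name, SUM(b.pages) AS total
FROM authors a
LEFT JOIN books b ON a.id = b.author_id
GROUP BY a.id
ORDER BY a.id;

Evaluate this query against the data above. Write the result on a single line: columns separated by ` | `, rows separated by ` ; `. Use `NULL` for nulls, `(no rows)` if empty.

LEFT JOIN keeps every authors row; unmatched ones get NULL for books columns.
Group by authors.id and compute SUM(b.pages). SUM over an all-NULL group is NULL.
  4: ids {7} → SUM(b.pages)=839
  10: ids {3, 9, 11, 12} → SUM(b.pages)=1631
  12: ids {4, 5, 6, 8} → SUM(b.pages)=889
  13: ids {1, 2, 10, 13} → SUM(b.pages)=1512

Wren | 839 ; Uma | 1631 ; Vik | 889 ; Bob | 1512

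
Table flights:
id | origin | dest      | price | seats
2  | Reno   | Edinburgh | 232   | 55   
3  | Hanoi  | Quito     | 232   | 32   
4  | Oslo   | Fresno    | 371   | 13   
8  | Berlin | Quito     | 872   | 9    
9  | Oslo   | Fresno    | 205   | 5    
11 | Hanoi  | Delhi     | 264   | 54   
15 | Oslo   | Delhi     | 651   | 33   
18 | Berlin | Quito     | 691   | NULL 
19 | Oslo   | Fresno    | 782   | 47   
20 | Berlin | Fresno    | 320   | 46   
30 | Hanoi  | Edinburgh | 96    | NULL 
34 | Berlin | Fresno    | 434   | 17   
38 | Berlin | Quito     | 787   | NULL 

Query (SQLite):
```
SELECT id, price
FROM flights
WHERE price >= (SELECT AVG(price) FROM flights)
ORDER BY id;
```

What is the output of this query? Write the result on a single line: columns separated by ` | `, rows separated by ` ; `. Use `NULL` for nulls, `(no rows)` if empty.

Scalar subquery: AVG(price) over all flights rows = 456.692308 (≈; comparison uses full precision).
Keep rows where price >= that value.

8 | 872 ; 15 | 651 ; 18 | 691 ; 19 | 782 ; 38 | 787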